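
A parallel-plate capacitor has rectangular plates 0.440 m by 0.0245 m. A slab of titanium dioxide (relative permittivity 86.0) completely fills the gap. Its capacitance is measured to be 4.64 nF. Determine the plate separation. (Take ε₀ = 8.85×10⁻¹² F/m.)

1.77 mm

A = 0.440 × 0.0245 m² = 1.08×10⁻² m².
d = κε₀A/C = 86.0 × 8.85×10⁻¹² × 1.08×10⁻² / 4.64×10⁻⁹ = 1.77×10⁻³ m.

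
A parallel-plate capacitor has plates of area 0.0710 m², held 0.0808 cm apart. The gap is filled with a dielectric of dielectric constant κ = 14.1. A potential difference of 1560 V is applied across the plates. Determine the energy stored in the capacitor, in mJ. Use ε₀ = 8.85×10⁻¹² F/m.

13.3 mJ

C = κε₀A/d = 14.1 × 8.85×10⁻¹² × 7.10×10⁻² / 8.08×10⁻⁴ = 1.10×10⁻⁸ F.
U = ½CV² = ½ × 1.10×10⁻⁸ × (1560)² = 1.33×10⁻² J.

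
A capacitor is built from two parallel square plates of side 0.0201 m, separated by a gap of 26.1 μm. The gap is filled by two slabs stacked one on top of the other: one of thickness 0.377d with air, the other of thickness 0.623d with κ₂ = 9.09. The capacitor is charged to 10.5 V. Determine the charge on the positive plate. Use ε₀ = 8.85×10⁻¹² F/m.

A = (0.0201 m)² = 4.04×10⁻⁴ m².
Stacked slabs ⇒ two capacitors in series, each with the full plate area.
C₁ = κ₁ε₀A/d₁ = 1.00 × 8.85×10⁻¹² × 4.04×10⁻⁴ / 9.84×10⁻⁶ = 3.63×10⁻¹⁰ F.
C₂ = κ₂ε₀A/d₂ = 9.09 × 8.85×10⁻¹² × 4.04×10⁻⁴ / 1.63×10⁻⁵ = 2.00×10⁻⁹ F.
C = (1/C₁ + 1/C₂)⁻¹ = 3.07×10⁻¹⁰ F.
Q = CV = 3.07×10⁻¹⁰ × 10.5 = 3.23×10⁻⁹ C.

3.23 nC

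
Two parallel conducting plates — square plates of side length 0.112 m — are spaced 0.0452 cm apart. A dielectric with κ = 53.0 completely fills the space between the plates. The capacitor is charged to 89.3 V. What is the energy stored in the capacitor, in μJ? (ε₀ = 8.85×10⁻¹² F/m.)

A = (0.112 m)² = 1.25×10⁻² m².
C = κε₀A/d = 53.0 × 8.85×10⁻¹² × 1.25×10⁻² / 4.52×10⁻⁴ = 1.30×10⁻⁸ F.
U = ½CV² = ½ × 1.30×10⁻⁸ × (89.3)² = 5.19×10⁻⁵ J.

U ≈ 51.9 μJ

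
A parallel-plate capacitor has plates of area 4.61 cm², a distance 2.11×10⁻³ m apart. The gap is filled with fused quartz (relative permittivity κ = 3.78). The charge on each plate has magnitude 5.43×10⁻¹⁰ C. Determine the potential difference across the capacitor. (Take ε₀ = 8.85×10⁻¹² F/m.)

A = 4.61 cm² = 4.61×10⁻⁴ m².
C = κε₀A/d = 3.78 × 8.85×10⁻¹² × 4.61×10⁻⁴ / 2.11×10⁻³ = 7.31×10⁻¹² F.
V = Q/C = 5.43×10⁻¹⁰ / 7.31×10⁻¹² = 74.3 V.

V ≈ 74.3 V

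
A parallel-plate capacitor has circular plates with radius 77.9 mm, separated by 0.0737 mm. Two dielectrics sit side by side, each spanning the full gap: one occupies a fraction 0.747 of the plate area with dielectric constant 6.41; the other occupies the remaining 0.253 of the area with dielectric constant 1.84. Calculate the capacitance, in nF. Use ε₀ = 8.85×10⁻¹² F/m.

A = π(77.9 mm)² = 1.91×10⁻² m².
Side-by-side slabs ⇒ two capacitors in parallel, each spanning the full gap.
C₁ = κ₁ε₀A₁/d = 6.41 × 8.85×10⁻¹² × 1.42×10⁻² / 7.37×10⁻⁵ = 1.10×10⁻⁸ F.
C₂ = κ₂ε₀A₂/d = 1.84 × 8.85×10⁻¹² × 4.82×10⁻³ / 7.37×10⁻⁵ = 1.07×10⁻⁹ F.
C = C₁ + C₂ = 1.20×10⁻⁸ F.

12.0 nF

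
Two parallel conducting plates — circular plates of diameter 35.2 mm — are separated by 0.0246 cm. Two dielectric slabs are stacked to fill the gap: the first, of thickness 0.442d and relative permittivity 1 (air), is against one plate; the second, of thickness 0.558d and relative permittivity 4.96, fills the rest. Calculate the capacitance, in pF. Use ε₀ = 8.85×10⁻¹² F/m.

A = π(35.2/2 mm)² = 9.73×10⁻⁴ m².
Stacked slabs ⇒ two capacitors in series, each with the full plate area.
C₁ = κ₁ε₀A/d₁ = 1.00 × 8.85×10⁻¹² × 9.73×10⁻⁴ / 1.09×10⁻⁴ = 7.92×10⁻¹¹ F.
C₂ = κ₂ε₀A/d₂ = 4.96 × 8.85×10⁻¹² × 9.73×10⁻⁴ / 1.37×10⁻⁴ = 3.11×10⁻¹⁰ F.
C = (1/C₁ + 1/C₂)⁻¹ = 6.31×10⁻¹¹ F.

63.1 pF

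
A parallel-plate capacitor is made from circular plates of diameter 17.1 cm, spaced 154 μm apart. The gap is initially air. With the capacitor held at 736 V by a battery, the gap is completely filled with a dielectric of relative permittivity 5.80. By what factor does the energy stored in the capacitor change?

Battery connected ⇒ V is held fixed.
C₂ = 5.80 C₁ and U = ½CV², so U₂/U₁ = C₂/C₁ = 5.80.

5.80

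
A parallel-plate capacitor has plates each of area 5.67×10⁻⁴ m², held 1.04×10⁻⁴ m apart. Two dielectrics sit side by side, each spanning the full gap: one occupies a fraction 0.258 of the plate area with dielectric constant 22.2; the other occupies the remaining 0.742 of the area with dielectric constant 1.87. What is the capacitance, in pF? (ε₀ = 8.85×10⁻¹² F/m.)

Side-by-side slabs ⇒ two capacitors in parallel, each spanning the full gap.
C₁ = κ₁ε₀A₁/d = 22.2 × 8.85×10⁻¹² × 1.46×10⁻⁴ / 1.04×10⁻⁴ = 2.76×10⁻¹⁰ F.
C₂ = κ₂ε₀A₂/d = 1.87 × 8.85×10⁻¹² × 4.21×10⁻⁴ / 1.04×10⁻⁴ = 6.69×10⁻¹¹ F.
C = C₁ + C₂ = 3.43×10⁻¹⁰ F.

C ≈ 343 pF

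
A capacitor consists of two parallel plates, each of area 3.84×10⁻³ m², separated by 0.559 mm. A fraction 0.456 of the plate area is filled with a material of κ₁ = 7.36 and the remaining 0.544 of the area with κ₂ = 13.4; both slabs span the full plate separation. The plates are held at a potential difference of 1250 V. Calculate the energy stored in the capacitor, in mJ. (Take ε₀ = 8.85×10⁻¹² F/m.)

U ≈ 0.506 mJ

Side-by-side slabs ⇒ two capacitors in parallel, each spanning the full gap.
C₁ = κ₁ε₀A₁/d = 7.36 × 8.85×10⁻¹² × 1.75×10⁻³ / 5.59×10⁻⁴ = 2.04×10⁻¹⁰ F.
C₂ = κ₂ε₀A₂/d = 13.4 × 8.85×10⁻¹² × 2.09×10⁻³ / 5.59×10⁻⁴ = 4.43×10⁻¹⁰ F.
C = C₁ + C₂ = 6.47×10⁻¹⁰ F.
U = ½CV² = ½ × 6.47×10⁻¹⁰ × (1250)² = 5.06×10⁻⁴ J.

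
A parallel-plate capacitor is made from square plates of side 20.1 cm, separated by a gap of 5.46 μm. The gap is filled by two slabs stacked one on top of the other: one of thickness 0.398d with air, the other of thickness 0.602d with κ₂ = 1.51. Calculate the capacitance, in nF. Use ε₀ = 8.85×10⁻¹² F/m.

A = (20.1 cm)² = 4.04×10⁻² m².
Stacked slabs ⇒ two capacitors in series, each with the full plate area.
C₁ = κ₁ε₀A/d₁ = 1.00 × 8.85×10⁻¹² × 4.04×10⁻² / 2.17×10⁻⁶ = 1.65×10⁻⁷ F.
C₂ = κ₂ε₀A/d₂ = 1.51 × 8.85×10⁻¹² × 4.04×10⁻² / 3.29×10⁻⁶ = 1.64×10⁻⁷ F.
C = (1/C₁ + 1/C₂)⁻¹ = 8.22×10⁻⁸ F.

C ≈ 82.2 nF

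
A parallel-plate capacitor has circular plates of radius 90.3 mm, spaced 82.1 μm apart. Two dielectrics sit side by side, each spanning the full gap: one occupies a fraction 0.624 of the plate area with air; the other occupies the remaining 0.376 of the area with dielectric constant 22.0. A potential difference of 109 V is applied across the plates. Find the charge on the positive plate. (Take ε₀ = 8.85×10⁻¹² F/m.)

Q ≈ 2.68 μC

A = π(90.3 mm)² = 2.56×10⁻² m².
Side-by-side slabs ⇒ two capacitors in parallel, each spanning the full gap.
C₁ = κ₁ε₀A₁/d = 1.00 × 8.85×10⁻¹² × 1.60×10⁻² / 8.21×10⁻⁵ = 1.72×10⁻⁹ F.
C₂ = κ₂ε₀A₂/d = 22.0 × 8.85×10⁻¹² × 9.63×10⁻³ / 8.21×10⁻⁵ = 2.28×10⁻⁸ F.
C = C₁ + C₂ = 2.46×10⁻⁸ F.
Q = CV = 2.46×10⁻⁸ × 109 = 2.68×10⁻⁶ C.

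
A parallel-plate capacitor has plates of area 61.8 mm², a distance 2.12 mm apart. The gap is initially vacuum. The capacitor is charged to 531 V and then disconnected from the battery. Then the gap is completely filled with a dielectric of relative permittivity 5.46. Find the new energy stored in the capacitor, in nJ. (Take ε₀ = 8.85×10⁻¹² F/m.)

U ≈ 6.66 nJ

A = 61.8 mm² = 6.18×10⁻⁵ m².
Initially C₁ = ε₀A/d = 8.85×10⁻¹² × 6.18×10⁻⁵ / 2.12×10⁻³ = 2.58×10⁻¹³ F.
U₁ = 3.64×10⁻⁸ J.
Isolated ⇒ Q is held fixed. C₂ = 5.46 C₁ and U = Q²/(2C), so U₂/U₁ = C₁/C₂ = 0.183.
U₂ = 0.183 × 3.64×10⁻⁸ = 6.66×10⁻⁹ J.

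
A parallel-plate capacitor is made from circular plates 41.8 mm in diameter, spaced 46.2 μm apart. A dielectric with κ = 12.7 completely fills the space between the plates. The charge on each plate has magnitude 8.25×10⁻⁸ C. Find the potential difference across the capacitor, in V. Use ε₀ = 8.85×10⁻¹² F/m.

A = π(41.8/2 mm)² = 1.37×10⁻³ m².
C = κε₀A/d = 12.7 × 8.85×10⁻¹² × 1.37×10⁻³ / 4.62×10⁻⁵ = 3.34×10⁻⁹ F.
V = Q/C = 8.25×10⁻⁸ / 3.34×10⁻⁹ = 24.7 V.

24.7 V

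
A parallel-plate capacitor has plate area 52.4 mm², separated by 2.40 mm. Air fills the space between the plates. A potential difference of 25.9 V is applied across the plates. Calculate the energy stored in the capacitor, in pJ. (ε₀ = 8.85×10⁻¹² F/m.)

A = 52.4 mm² = 5.24×10⁻⁵ m².
C = ε₀A/d = 8.85×10⁻¹² × 5.24×10⁻⁵ / 2.40×10⁻³ = 1.93×10⁻¹³ F.
U = ½CV² = ½ × 1.93×10⁻¹³ × (25.9)² = 6.48×10⁻¹¹ J.

U ≈ 64.8 pJ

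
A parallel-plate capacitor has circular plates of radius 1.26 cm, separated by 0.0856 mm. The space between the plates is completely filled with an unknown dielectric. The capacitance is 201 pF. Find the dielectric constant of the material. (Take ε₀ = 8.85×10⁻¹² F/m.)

3.90

A = π(1.26 cm)² = 4.99×10⁻⁴ m².
κ = Cd/(ε₀A) = 2.01×10⁻¹⁰ × 8.56×10⁻⁵ / (8.85×10⁻¹² × 4.99×10⁻⁴) = 3.90.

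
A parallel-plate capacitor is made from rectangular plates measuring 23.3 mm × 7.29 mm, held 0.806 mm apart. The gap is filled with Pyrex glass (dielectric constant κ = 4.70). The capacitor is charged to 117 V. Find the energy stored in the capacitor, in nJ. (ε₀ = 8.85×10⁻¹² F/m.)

U ≈ 60.0 nJ

A = 23.3 × 7.29 mm² = 1.70×10⁻⁴ m².
C = κε₀A/d = 4.70 × 8.85×10⁻¹² × 1.70×10⁻⁴ / 8.06×10⁻⁴ = 8.77×10⁻¹² F.
U = ½CV² = ½ × 8.77×10⁻¹² × (117)² = 6.00×10⁻⁸ J.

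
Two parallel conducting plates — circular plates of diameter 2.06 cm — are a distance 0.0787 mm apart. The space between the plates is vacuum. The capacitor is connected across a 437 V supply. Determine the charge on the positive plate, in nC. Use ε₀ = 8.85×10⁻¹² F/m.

Q ≈ 16.4 nC

A = π(2.06/2 cm)² = 3.33×10⁻⁴ m².
C = ε₀A/d = 8.85×10⁻¹² × 3.33×10⁻⁴ / 7.87×10⁻⁵ = 3.75×10⁻¹¹ F.
Q = CV = 3.75×10⁻¹¹ × 437 = 1.64×10⁻⁸ C.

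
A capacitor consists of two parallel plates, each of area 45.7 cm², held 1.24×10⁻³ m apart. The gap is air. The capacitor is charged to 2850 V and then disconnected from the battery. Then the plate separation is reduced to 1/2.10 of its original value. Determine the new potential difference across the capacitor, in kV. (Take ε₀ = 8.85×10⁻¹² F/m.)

A = 45.7 cm² = 4.57×10⁻³ m².
Initially C₁ = ε₀A/d = 8.85×10⁻¹² × 4.57×10⁻³ / 1.24×10⁻³ = 3.26×10⁻¹¹ F.
V₁ = 2.85×10³ V.
Isolated ⇒ Q is held fixed. C₂ = 2.10 C₁ and V = Q/C, so V₂/V₁ = C₁/C₂ = 0.476.
V₂ = 0.476 × 2.85×10³ = 1.36×10³ V.

1.36 kV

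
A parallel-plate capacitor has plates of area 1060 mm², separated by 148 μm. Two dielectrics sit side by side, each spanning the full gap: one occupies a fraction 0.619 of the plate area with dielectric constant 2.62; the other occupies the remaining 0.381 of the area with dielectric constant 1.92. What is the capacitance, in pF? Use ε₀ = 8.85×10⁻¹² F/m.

A = 1060 mm² = 1.06×10⁻³ m².
Side-by-side slabs ⇒ two capacitors in parallel, each spanning the full gap.
C₁ = κ₁ε₀A₁/d = 2.62 × 8.85×10⁻¹² × 6.56×10⁻⁴ / 1.48×10⁻⁴ = 1.03×10⁻¹⁰ F.
C₂ = κ₂ε₀A₂/d = 1.92 × 8.85×10⁻¹² × 4.04×10⁻⁴ / 1.48×10⁻⁴ = 4.64×10⁻¹¹ F.
C = C₁ + C₂ = 1.49×10⁻¹⁰ F.

C ≈ 149 pF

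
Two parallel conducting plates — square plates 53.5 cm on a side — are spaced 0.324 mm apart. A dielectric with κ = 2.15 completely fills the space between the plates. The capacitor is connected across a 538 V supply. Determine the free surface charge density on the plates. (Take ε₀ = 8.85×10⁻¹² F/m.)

31.6 μC/m²

A = (53.5 cm)² = 0.286 m².
C = κε₀A/d = 2.15 × 8.85×10⁻¹² × 0.286 / 3.24×10⁻⁴ = 1.68×10⁻⁸ F.
σ = Q/A = CV/A = 1.68×10⁻⁸ × 538 / 0.286 = 3.16×10⁻⁵ C/m².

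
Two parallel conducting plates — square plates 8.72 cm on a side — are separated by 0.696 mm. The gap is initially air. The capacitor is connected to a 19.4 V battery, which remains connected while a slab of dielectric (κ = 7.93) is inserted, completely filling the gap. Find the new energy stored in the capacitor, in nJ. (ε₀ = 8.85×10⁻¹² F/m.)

U ≈ 144 nJ

A = (8.72 cm)² = 7.60×10⁻³ m².
Initially C₁ = ε₀A/d = 8.85×10⁻¹² × 7.60×10⁻³ / 6.96×10⁻⁴ = 9.67×10⁻¹¹ F.
U₁ = 1.82×10⁻⁸ J.
Battery connected ⇒ V is held fixed. C₂ = 7.93 C₁ and U = ½CV², so U₂/U₁ = C₂/C₁ = 7.93.
U₂ = 7.93 × 1.82×10⁻⁸ = 1.44×10⁻⁷ J.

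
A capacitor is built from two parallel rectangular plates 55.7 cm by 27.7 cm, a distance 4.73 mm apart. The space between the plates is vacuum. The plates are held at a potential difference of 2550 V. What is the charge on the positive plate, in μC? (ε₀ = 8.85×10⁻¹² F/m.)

0.736 μC

A = 55.7 × 27.7 cm² = 0.154 m².
C = ε₀A/d = 8.85×10⁻¹² × 0.154 / 4.73×10⁻³ = 2.89×10⁻¹⁰ F.
Q = CV = 2.89×10⁻¹⁰ × 2550 = 7.36×10⁻⁷ C.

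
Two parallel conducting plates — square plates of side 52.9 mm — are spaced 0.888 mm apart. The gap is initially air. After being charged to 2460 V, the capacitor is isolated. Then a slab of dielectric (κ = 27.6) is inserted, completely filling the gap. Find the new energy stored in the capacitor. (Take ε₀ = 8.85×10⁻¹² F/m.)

3.06 μJ

A = (52.9 mm)² = 2.80×10⁻³ m².
Initially C₁ = ε₀A/d = 8.85×10⁻¹² × 2.80×10⁻³ / 8.88×10⁻⁴ = 2.79×10⁻¹¹ F.
U₁ = 8.44×10⁻⁵ J.
Isolated ⇒ Q is held fixed. C₂ = 27.6 C₁ and U = Q²/(2C), so U₂/U₁ = C₁/C₂ = 0.0362.
U₂ = 0.0362 × 8.44×10⁻⁵ = 3.06×10⁻⁶ J.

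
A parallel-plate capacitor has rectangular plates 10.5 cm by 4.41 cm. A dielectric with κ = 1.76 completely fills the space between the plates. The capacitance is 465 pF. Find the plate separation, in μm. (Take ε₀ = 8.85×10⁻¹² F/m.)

d ≈ 155 μm

A = 10.5 × 4.41 cm² = 4.63×10⁻³ m².
d = κε₀A/C = 1.76 × 8.85×10⁻¹² × 4.63×10⁻³ / 4.65×10⁻¹⁰ = 1.55×10⁻⁴ m.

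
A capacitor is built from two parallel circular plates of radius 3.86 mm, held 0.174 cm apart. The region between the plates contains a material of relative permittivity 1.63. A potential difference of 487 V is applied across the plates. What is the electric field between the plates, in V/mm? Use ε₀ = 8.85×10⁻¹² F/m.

E = V/d = 487 / 1.74×10⁻³ = 2.80×10⁵ V/m.

E ≈ 280 V/mm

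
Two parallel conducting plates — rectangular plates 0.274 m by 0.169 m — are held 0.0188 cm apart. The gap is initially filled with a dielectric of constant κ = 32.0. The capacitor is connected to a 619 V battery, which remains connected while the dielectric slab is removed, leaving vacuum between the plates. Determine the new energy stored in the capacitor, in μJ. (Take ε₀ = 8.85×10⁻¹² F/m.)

A = 0.274 × 0.169 m² = 4.63×10⁻² m².
Initially C₁ = κε₀A/d = 32.0 × 8.85×10⁻¹² × 4.63×10⁻² / 1.88×10⁻⁴ = 6.98×10⁻⁸ F.
U₁ = 1.34×10⁻² J.
Battery connected ⇒ V is held fixed. C₂ = 0.0312 C₁ and U = ½CV², so U₂/U₁ = C₂/C₁ = 0.0312.
U₂ = 0.0312 × 1.34×10⁻² = 4.18×10⁻⁴ J.

418 μJ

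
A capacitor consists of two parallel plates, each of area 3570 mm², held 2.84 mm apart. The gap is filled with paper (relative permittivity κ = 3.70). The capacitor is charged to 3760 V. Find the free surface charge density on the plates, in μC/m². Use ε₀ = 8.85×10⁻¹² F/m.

A = 3570 mm² = 3.57×10⁻³ m².
C = κε₀A/d = 3.70 × 8.85×10⁻¹² × 3.57×10⁻³ / 2.84×10⁻³ = 4.12×10⁻¹¹ F.
σ = Q/A = CV/A = 4.12×10⁻¹¹ × 3760 / 3.57×10⁻³ = 4.34×10⁻⁵ C/m².

σ ≈ 43.4 μC/m²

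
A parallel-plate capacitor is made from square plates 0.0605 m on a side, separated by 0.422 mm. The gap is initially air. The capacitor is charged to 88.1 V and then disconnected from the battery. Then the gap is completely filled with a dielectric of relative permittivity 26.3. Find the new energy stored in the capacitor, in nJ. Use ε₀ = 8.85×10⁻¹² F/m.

A = (0.0605 m)² = 3.66×10⁻³ m².
Initially C₁ = ε₀A/d = 8.85×10⁻¹² × 3.66×10⁻³ / 4.22×10⁻⁴ = 7.68×10⁻¹¹ F.
U₁ = 2.98×10⁻⁷ J.
Isolated ⇒ Q is held fixed. C₂ = 26.3 C₁ and U = Q²/(2C), so U₂/U₁ = C₁/C₂ = 0.0380.
U₂ = 0.0380 × 2.98×10⁻⁷ = 1.13×10⁻⁸ J.

11.3 nJ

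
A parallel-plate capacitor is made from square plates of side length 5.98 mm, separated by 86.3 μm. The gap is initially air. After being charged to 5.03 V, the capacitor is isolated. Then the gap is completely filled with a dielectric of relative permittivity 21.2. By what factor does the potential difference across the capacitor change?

V₂/V₁ ≈ 0.0472

Isolated ⇒ Q is held fixed.
C₂ = 21.2 C₁ and V = Q/C, so V₂/V₁ = C₁/C₂ = 0.0472.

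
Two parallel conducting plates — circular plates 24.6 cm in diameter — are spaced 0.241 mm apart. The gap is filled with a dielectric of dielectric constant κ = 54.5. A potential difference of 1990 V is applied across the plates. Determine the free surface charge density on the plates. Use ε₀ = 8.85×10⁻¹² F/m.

A = π(24.6/2 cm)² = 4.75×10⁻² m².
C = κε₀A/d = 54.5 × 8.85×10⁻¹² × 4.75×10⁻² / 2.41×10⁻⁴ = 9.51×10⁻⁸ F.
σ = Q/A = CV/A = 9.51×10⁻⁸ × 1990 / 4.75×10⁻² = 3.98×10⁻³ C/m².

σ ≈ 398 nC/cm²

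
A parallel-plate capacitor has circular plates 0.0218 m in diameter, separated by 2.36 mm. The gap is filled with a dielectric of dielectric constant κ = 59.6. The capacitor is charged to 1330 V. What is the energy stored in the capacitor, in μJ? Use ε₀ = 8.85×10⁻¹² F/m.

U ≈ 73.8 μJ

A = π(0.0218/2 m)² = 3.73×10⁻⁴ m².
C = κε₀A/d = 59.6 × 8.85×10⁻¹² × 3.73×10⁻⁴ / 2.36×10⁻³ = 8.34×10⁻¹¹ F.
U = ½CV² = ½ × 8.34×10⁻¹¹ × (1330)² = 7.38×10⁻⁵ J.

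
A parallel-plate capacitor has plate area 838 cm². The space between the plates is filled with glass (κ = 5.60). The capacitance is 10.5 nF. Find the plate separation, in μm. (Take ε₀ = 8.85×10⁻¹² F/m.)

d ≈ 396 μm

A = 838 cm² = 8.38×10⁻² m².
d = κε₀A/C = 5.60 × 8.85×10⁻¹² × 8.38×10⁻² / 1.05×10⁻⁸ = 3.96×10⁻⁴ m.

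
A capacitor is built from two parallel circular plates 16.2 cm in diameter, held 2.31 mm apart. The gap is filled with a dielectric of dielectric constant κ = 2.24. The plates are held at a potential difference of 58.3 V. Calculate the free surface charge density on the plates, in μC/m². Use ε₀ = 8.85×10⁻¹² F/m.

A = π(16.2/2 cm)² = 2.06×10⁻² m².
C = κε₀A/d = 2.24 × 8.85×10⁻¹² × 2.06×10⁻² / 2.31×10⁻³ = 1.77×10⁻¹⁰ F.
σ = Q/A = CV/A = 1.77×10⁻¹⁰ × 58.3 / 2.06×10⁻² = 5.00×10⁻⁷ C/m².

0.500 μC/m²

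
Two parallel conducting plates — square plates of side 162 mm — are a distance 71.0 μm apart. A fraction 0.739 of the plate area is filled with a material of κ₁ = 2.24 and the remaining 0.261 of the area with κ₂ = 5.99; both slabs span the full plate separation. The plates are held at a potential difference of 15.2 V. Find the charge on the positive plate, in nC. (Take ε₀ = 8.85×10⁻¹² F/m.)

160 nC

A = (162 mm)² = 2.62×10⁻² m².
Side-by-side slabs ⇒ two capacitors in parallel, each spanning the full gap.
C₁ = κ₁ε₀A₁/d = 2.24 × 8.85×10⁻¹² × 1.94×10⁻² / 7.10×10⁻⁵ = 5.42×10⁻⁹ F.
C₂ = κ₂ε₀A₂/d = 5.99 × 8.85×10⁻¹² × 6.85×10⁻³ / 7.10×10⁻⁵ = 5.11×10⁻⁹ F.
C = C₁ + C₂ = 1.05×10⁻⁸ F.
Q = CV = 1.05×10⁻⁸ × 15.2 = 1.60×10⁻⁷ C.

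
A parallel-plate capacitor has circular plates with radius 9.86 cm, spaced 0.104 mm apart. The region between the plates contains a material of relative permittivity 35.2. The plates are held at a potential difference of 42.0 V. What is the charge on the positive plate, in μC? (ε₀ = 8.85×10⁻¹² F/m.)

3.84 μC

A = π(9.86 cm)² = 3.05×10⁻² m².
C = κε₀A/d = 35.2 × 8.85×10⁻¹² × 3.05×10⁻² / 1.04×10⁻⁴ = 9.15×10⁻⁸ F.
Q = CV = 9.15×10⁻⁸ × 42.0 = 3.84×10⁻⁶ C.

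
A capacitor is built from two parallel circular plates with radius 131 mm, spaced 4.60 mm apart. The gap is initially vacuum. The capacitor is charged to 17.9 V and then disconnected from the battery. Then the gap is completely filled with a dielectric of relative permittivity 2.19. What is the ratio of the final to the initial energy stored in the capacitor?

Isolated ⇒ Q is held fixed.
C₂ = 2.19 C₁ and U = Q²/(2C), so U₂/U₁ = C₁/C₂ = 0.457.

0.457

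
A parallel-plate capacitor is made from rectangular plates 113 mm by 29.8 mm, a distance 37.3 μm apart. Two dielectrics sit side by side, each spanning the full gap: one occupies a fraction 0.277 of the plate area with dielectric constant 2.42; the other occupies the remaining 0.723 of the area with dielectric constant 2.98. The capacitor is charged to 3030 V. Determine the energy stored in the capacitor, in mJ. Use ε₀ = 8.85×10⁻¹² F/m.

A = 113 × 29.8 mm² = 3.37×10⁻³ m².
Side-by-side slabs ⇒ two capacitors in parallel, each spanning the full gap.
C₁ = κ₁ε₀A₁/d = 2.42 × 8.85×10⁻¹² × 9.33×10⁻⁴ / 3.73×10⁻⁵ = 5.36×10⁻¹⁰ F.
C₂ = κ₂ε₀A₂/d = 2.98 × 8.85×10⁻¹² × 2.43×10⁻³ / 3.73×10⁻⁵ = 1.72×10⁻⁹ F.
C = C₁ + C₂ = 2.26×10⁻⁹ F.
U = ½CV² = ½ × 2.26×10⁻⁹ × (3030)² = 1.04×10⁻² J.

U ≈ 10.4 mJ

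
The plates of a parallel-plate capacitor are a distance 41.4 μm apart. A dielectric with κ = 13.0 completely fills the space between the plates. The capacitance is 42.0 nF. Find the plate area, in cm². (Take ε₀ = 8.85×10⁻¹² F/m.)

A ≈ 151 cm²

A = Cd/(κε₀) = 4.20×10⁻⁸ × 4.14×10⁻⁵ / (13.0 × 8.85×10⁻¹²) = 1.51×10⁻² m².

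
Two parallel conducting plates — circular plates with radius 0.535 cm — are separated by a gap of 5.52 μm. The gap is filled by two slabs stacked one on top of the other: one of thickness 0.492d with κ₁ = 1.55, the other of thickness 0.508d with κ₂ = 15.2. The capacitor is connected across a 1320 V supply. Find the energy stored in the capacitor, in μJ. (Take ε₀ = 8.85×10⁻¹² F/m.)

358 μJ

A = π(0.535 cm)² = 8.99×10⁻⁵ m².
Stacked slabs ⇒ two capacitors in series, each with the full plate area.
C₁ = κ₁ε₀A/d₁ = 1.55 × 8.85×10⁻¹² × 8.99×10⁻⁵ / 2.72×10⁻⁶ = 4.54×10⁻¹⁰ F.
C₂ = κ₂ε₀A/d₂ = 15.2 × 8.85×10⁻¹² × 8.99×10⁻⁵ / 2.80×10⁻⁶ = 4.31×10⁻⁹ F.
C = (1/C₁ + 1/C₂)⁻¹ = 4.11×10⁻¹⁰ F.
U = ½CV² = ½ × 4.11×10⁻¹⁰ × (1320)² = 3.58×10⁻⁴ J.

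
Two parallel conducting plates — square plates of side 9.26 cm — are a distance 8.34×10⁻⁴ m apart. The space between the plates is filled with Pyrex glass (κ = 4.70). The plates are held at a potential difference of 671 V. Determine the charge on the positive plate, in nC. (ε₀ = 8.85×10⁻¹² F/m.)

Q ≈ 287 nC

A = (9.26 cm)² = 8.57×10⁻³ m².
C = κε₀A/d = 4.70 × 8.85×10⁻¹² × 8.57×10⁻³ / 8.34×10⁻⁴ = 4.28×10⁻¹⁰ F.
Q = CV = 4.28×10⁻¹⁰ × 671 = 2.87×10⁻⁷ C.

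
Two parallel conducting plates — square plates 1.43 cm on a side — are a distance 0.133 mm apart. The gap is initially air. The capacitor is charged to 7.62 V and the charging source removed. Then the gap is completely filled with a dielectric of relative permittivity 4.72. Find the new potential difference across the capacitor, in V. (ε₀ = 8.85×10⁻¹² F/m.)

V ≈ 1.61 V

A = (1.43 cm)² = 2.04×10⁻⁴ m².
Initially C₁ = ε₀A/d = 8.85×10⁻¹² × 2.04×10⁻⁴ / 1.33×10⁻⁴ = 1.36×10⁻¹¹ F.
V₁ = 7.62 V.
Isolated ⇒ Q is held fixed. C₂ = 4.72 C₁ and V = Q/C, so V₂/V₁ = C₁/C₂ = 0.212.
V₂ = 0.212 × 7.62 = 1.61 V.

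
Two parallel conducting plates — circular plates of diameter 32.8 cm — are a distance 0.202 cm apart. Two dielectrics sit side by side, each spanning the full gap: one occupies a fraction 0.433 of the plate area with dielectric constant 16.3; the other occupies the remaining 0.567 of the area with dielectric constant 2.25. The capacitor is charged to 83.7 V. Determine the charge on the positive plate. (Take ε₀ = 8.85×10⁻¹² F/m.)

A = π(32.8/2 cm)² = 8.45×10⁻² m².
Side-by-side slabs ⇒ two capacitors in parallel, each spanning the full gap.
C₁ = κ₁ε₀A₁/d = 16.3 × 8.85×10⁻¹² × 3.66×10⁻² / 2.02×10⁻³ = 2.61×10⁻⁹ F.
C₂ = κ₂ε₀A₂/d = 2.25 × 8.85×10⁻¹² × 4.79×10⁻² / 2.02×10⁻³ = 4.72×10⁻¹⁰ F.
C = C₁ + C₂ = 3.09×10⁻⁹ F.
Q = CV = 3.09×10⁻⁹ × 83.7 = 2.58×10⁻⁷ C.

Q ≈ 258 nC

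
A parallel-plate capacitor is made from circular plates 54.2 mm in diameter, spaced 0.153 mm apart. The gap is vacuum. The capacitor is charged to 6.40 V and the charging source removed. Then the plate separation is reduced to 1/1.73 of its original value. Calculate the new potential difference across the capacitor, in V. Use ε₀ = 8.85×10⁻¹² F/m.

A = π(54.2/2 mm)² = 2.31×10⁻³ m².
Initially C₁ = ε₀A/d = 8.85×10⁻¹² × 2.31×10⁻³ / 1.53×10⁻⁴ = 1.33×10⁻¹⁰ F.
V₁ = 6.40 V.
Isolated ⇒ Q is held fixed. C₂ = 1.73 C₁ and V = Q/C, so V₂/V₁ = C₁/C₂ = 0.578.
V₂ = 0.578 × 6.40 = 3.70 V.

V ≈ 3.70 V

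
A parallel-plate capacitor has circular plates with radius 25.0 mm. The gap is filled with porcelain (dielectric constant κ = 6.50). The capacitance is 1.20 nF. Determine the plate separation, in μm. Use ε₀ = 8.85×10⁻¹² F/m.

94.1 μm

A = π(25.0 mm)² = 1.96×10⁻³ m².
d = κε₀A/C = 6.50 × 8.85×10⁻¹² × 1.96×10⁻³ / 1.20×10⁻⁹ = 9.41×10⁻⁵ m.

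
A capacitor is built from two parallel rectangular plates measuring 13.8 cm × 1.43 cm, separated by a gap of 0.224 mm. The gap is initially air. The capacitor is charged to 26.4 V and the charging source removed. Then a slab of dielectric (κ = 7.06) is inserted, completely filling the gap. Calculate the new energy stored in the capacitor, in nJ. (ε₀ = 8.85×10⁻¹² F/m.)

3.85 nJ

A = 13.8 × 1.43 cm² = 1.97×10⁻³ m².
Initially C₁ = ε₀A/d = 8.85×10⁻¹² × 1.97×10⁻³ / 2.24×10⁻⁴ = 7.80×10⁻¹¹ F.
U₁ = 2.72×10⁻⁸ J.
Isolated ⇒ Q is held fixed. C₂ = 7.06 C₁ and U = Q²/(2C), so U₂/U₁ = C₁/C₂ = 0.142.
U₂ = 0.142 × 2.72×10⁻⁸ = 3.85×10⁻⁹ J.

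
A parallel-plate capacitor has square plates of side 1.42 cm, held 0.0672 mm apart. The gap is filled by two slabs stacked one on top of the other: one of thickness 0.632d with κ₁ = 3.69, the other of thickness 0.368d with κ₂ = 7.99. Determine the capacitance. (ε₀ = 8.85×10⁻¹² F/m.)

A = (1.42 cm)² = 2.02×10⁻⁴ m².
Stacked slabs ⇒ two capacitors in series, each with the full plate area.
C₁ = κ₁ε₀A/d₁ = 3.69 × 8.85×10⁻¹² × 2.02×10⁻⁴ / 4.25×10⁻⁵ = 1.55×10⁻¹⁰ F.
C₂ = κ₂ε₀A/d₂ = 7.99 × 8.85×10⁻¹² × 2.02×10⁻⁴ / 2.47×10⁻⁵ = 5.77×10⁻¹⁰ F.
C = (1/C₁ + 1/C₂)⁻¹ = 1.22×10⁻¹⁰ F.

C ≈ 122 pF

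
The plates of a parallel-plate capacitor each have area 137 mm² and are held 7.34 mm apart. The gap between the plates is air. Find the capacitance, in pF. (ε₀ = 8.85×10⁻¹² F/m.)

A = 137 mm² = 1.37×10⁻⁴ m².
C = ε₀A/d = 8.85×10⁻¹² × 1.37×10⁻⁴ / 7.34×10⁻³ = 1.65×10⁻¹³ F.

C ≈ 0.165 pF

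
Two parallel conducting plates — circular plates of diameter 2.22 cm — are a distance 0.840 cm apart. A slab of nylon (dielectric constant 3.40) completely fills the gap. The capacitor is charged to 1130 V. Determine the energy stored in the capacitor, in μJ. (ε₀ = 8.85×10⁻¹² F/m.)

A = π(2.22/2 cm)² = 3.87×10⁻⁴ m².
C = κε₀A/d = 3.40 × 8.85×10⁻¹² × 3.87×10⁻⁴ / 8.40×10⁻³ = 1.39×10⁻¹² F.
U = ½CV² = ½ × 1.39×10⁻¹² × (1130)² = 8.85×10⁻⁷ J.

U ≈ 0.885 μJ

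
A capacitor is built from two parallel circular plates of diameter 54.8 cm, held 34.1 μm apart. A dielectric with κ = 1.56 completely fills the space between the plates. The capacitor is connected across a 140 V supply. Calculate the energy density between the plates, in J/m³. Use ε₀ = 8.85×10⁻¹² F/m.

116 J/m³

E = V/d = 140 / 3.41×10⁻⁵ = 4.11×10⁶ V/m.
u = ½κε₀E² = ½ × 1.56 × 8.85×10⁻¹² × (4.11×10⁶)² = 1.16×10² J/m³.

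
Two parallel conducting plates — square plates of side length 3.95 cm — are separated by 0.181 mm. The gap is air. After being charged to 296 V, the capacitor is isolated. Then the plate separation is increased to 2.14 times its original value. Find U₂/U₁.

U₂/U₁ ≈ 2.14

Isolated ⇒ Q is held fixed.
C₂ = 0.467 C₁ and U = Q²/(2C), so U₂/U₁ = C₁/C₂ = 2.14.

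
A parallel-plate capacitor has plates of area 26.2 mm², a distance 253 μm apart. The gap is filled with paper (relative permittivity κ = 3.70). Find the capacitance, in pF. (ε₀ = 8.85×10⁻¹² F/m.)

3.39 pF

A = 26.2 mm² = 2.62×10⁻⁵ m².
C = κε₀A/d = 3.70 × 8.85×10⁻¹² × 2.62×10⁻⁵ / 2.53×10⁻⁴ = 3.39×10⁻¹² F.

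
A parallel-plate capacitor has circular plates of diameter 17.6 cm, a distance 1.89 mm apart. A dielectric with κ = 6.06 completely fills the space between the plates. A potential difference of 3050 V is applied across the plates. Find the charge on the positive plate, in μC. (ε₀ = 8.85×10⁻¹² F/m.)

A = π(17.6/2 cm)² = 2.43×10⁻² m².
C = κε₀A/d = 6.06 × 8.85×10⁻¹² × 2.43×10⁻² / 1.89×10⁻³ = 6.90×10⁻¹⁰ F.
Q = CV = 6.90×10⁻¹⁰ × 3050 = 2.11×10⁻⁶ C.

Q ≈ 2.11 μC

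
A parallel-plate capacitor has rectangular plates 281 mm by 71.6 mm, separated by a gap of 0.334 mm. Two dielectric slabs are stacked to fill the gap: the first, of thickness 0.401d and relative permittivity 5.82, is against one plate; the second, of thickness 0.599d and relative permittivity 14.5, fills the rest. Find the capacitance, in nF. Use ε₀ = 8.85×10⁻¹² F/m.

C ≈ 4.84 nF

A = 281 × 71.6 mm² = 2.01×10⁻² m².
Stacked slabs ⇒ two capacitors in series, each with the full plate area.
C₁ = κ₁ε₀A/d₁ = 5.82 × 8.85×10⁻¹² × 2.01×10⁻² / 1.34×10⁻⁴ = 7.74×10⁻⁹ F.
C₂ = κ₂ε₀A/d₂ = 14.5 × 8.85×10⁻¹² × 2.01×10⁻² / 2.00×10⁻⁴ = 1.29×10⁻⁸ F.
C = (1/C₁ + 1/C₂)⁻¹ = 4.84×10⁻⁹ F.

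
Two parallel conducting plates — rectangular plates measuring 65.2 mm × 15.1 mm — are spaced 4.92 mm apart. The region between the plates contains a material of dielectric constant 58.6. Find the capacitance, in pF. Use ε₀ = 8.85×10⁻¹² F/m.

104 pF

A = 65.2 × 15.1 mm² = 9.85×10⁻⁴ m².
C = κε₀A/d = 58.6 × 8.85×10⁻¹² × 9.85×10⁻⁴ / 4.92×10⁻³ = 1.04×10⁻¹⁰ F.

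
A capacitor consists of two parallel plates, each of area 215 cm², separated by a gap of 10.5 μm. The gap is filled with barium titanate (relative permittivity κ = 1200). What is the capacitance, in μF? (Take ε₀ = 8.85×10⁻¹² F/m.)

C ≈ 21.7 μF

A = 215 cm² = 2.15×10⁻² m².
C = κε₀A/d = 1200 × 8.85×10⁻¹² × 2.15×10⁻² / 1.05×10⁻⁵ = 2.17×10⁻⁵ F.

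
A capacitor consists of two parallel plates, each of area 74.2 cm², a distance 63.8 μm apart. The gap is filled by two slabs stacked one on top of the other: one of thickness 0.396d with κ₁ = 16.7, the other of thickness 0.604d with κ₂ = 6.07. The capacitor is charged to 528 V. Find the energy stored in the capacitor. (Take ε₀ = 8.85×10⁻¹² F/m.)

A = 74.2 cm² = 7.42×10⁻³ m².
Stacked slabs ⇒ two capacitors in series, each with the full plate area.
C₁ = κ₁ε₀A/d₁ = 16.7 × 8.85×10⁻¹² × 7.42×10⁻³ / 2.53×10⁻⁵ = 4.34×10⁻⁸ F.
C₂ = κ₂ε₀A/d₂ = 6.07 × 8.85×10⁻¹² × 7.42×10⁻³ / 3.85×10⁻⁵ = 1.03×10⁻⁸ F.
C = (1/C₁ + 1/C₂)⁻¹ = 8.35×10⁻⁹ F.
U = ½CV² = ½ × 8.35×10⁻⁹ × (528)² = 1.16×10⁻³ J.

U ≈ 1.16 mJ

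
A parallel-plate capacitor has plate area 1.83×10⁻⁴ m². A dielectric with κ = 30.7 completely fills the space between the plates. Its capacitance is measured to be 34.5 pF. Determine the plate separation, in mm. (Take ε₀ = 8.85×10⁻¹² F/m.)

d ≈ 1.44 mm

d = κε₀A/C = 30.7 × 8.85×10⁻¹² × 1.83×10⁻⁴ / 3.45×10⁻¹¹ = 1.44×10⁻³ m.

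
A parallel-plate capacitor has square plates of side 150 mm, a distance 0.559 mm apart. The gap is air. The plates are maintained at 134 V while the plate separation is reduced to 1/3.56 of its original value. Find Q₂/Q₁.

Q₂/Q₁ ≈ 3.56

Battery connected ⇒ V is held fixed.
C₂ = 3.56 C₁ and Q = CV, so Q₂/Q₁ = C₂/C₁ = 3.56.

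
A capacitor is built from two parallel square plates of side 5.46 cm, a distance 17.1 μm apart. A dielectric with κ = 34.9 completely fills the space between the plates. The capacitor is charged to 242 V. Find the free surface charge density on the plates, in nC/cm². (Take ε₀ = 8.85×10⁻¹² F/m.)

σ ≈ 437 nC/cm²

A = (5.46 cm)² = 2.98×10⁻³ m².
C = κε₀A/d = 34.9 × 8.85×10⁻¹² × 2.98×10⁻³ / 1.71×10⁻⁵ = 5.38×10⁻⁸ F.
σ = Q/A = CV/A = 5.38×10⁻⁸ × 242 / 2.98×10⁻³ = 4.37×10⁻³ C/m².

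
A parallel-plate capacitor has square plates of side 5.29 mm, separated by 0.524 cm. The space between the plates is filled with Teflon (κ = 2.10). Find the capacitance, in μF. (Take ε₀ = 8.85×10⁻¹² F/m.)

A = (5.29 mm)² = 2.80×10⁻⁵ m².
C = κε₀A/d = 2.10 × 8.85×10⁻¹² × 2.80×10⁻⁵ / 5.24×10⁻³ = 9.93×10⁻¹⁴ F.

9.93×10⁻⁸ μF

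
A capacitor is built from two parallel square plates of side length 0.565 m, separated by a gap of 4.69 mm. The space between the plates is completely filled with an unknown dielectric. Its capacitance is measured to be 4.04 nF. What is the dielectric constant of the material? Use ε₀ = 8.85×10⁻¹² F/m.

A = (0.565 m)² = 0.319 m².
κ = Cd/(ε₀A) = 4.04×10⁻⁹ × 4.69×10⁻³ / (8.85×10⁻¹² × 0.319) = 6.71.

κ ≈ 6.71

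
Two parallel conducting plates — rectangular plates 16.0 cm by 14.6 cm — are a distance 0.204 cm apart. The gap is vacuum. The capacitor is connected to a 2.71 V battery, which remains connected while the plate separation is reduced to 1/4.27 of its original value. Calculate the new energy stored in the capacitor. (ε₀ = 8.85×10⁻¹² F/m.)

A = 16.0 × 14.6 cm² = 2.34×10⁻² m².
Initially C₁ = ε₀A/d = 8.85×10⁻¹² × 2.34×10⁻² / 2.04×10⁻³ = 1.01×10⁻¹⁰ F.
U₁ = 3.72×10⁻¹⁰ J.
Battery connected ⇒ V is held fixed. C₂ = 4.27 C₁ and U = ½CV², so U₂/U₁ = C₂/C₁ = 4.27.
U₂ = 4.27 × 3.72×10⁻¹⁰ = 1.59×10⁻⁹ J.

U ≈ 1.59 nJ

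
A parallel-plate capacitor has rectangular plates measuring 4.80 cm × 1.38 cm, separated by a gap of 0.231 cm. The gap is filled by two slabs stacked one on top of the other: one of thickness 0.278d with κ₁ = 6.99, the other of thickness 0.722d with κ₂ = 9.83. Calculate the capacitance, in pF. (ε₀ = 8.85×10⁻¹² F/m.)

A = 4.80 × 1.38 cm² = 6.62×10⁻⁴ m².
Stacked slabs ⇒ two capacitors in series, each with the full plate area.
C₁ = κ₁ε₀A/d₁ = 6.99 × 8.85×10⁻¹² × 6.62×10⁻⁴ / 6.42×10⁻⁴ = 6.38×10⁻¹¹ F.
C₂ = κ₂ε₀A/d₂ = 9.83 × 8.85×10⁻¹² × 6.62×10⁻⁴ / 1.67×10⁻³ = 3.46×10⁻¹¹ F.
C = (1/C₁ + 1/C₂)⁻¹ = 2.24×10⁻¹¹ F.

22.4 pF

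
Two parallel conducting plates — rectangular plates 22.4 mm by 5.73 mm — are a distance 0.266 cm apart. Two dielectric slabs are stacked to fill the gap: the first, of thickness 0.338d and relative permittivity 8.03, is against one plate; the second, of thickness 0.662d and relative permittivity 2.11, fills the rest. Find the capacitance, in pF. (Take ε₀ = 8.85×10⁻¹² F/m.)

A = 22.4 × 5.73 mm² = 1.28×10⁻⁴ m².
Stacked slabs ⇒ two capacitors in series, each with the full plate area.
C₁ = κ₁ε₀A/d₁ = 8.03 × 8.85×10⁻¹² × 1.28×10⁻⁴ / 8.99×10⁻⁴ = 1.01×10⁻¹¹ F.
C₂ = κ₂ε₀A/d₂ = 2.11 × 8.85×10⁻¹² × 1.28×10⁻⁴ / 1.76×10⁻³ = 1.36×10⁻¹² F.
C = (1/C₁ + 1/C₂)⁻¹ = 1.20×10⁻¹² F.

1.20 pF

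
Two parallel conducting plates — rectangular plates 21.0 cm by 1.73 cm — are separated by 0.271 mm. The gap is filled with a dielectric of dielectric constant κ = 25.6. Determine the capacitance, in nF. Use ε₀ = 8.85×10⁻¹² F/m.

A = 21.0 × 1.73 cm² = 3.63×10⁻³ m².
C = κε₀A/d = 25.6 × 8.85×10⁻¹² × 3.63×10⁻³ / 2.71×10⁻⁴ = 3.04×10⁻⁹ F.

C ≈ 3.04 nF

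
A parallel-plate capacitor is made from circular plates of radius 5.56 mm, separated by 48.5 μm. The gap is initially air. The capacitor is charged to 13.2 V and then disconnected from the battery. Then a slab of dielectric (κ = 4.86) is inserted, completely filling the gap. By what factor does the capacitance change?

C₂/C₁ ≈ 4.86

C = κε₀A/d scales with κ, so C₂/C₁ = κ = 4.86.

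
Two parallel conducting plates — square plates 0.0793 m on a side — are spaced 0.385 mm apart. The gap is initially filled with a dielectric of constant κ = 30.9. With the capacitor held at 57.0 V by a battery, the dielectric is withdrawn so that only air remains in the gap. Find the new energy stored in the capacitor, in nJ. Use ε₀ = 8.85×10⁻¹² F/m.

A = (0.0793 m)² = 6.29×10⁻³ m².
Initially C₁ = κε₀A/d = 30.9 × 8.85×10⁻¹² × 6.29×10⁻³ / 3.85×10⁻⁴ = 4.47×10⁻⁹ F.
U₁ = 7.26×10⁻⁶ J.
Battery connected ⇒ V is held fixed. C₂ = 0.0324 C₁ and U = ½CV², so U₂/U₁ = C₂/C₁ = 0.0324.
U₂ = 0.0324 × 7.26×10⁻⁶ = 2.35×10⁻⁷ J.

235 nJ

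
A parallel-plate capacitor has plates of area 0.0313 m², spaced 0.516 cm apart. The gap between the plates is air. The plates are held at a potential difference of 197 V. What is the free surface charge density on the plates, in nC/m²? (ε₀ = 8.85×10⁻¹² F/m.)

338 nC/m²

C = ε₀A/d = 8.85×10⁻¹² × 3.13×10⁻² / 5.16×10⁻³ = 5.37×10⁻¹¹ F.
σ = Q/A = CV/A = 5.37×10⁻¹¹ × 197 / 3.13×10⁻² = 3.38×10⁻⁷ C/m².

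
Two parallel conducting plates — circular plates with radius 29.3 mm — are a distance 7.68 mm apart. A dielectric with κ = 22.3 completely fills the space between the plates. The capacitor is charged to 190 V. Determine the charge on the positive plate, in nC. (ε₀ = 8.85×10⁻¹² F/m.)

13.2 nC

A = π(29.3 mm)² = 2.70×10⁻³ m².
C = κε₀A/d = 22.3 × 8.85×10⁻¹² × 2.70×10⁻³ / 7.68×10⁻³ = 6.93×10⁻¹¹ F.
Q = CV = 6.93×10⁻¹¹ × 190 = 1.32×10⁻⁸ C.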